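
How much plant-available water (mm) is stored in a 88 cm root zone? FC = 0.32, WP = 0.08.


Step 1: Available water = (FC - WP) * depth * 10
Step 2: AW = (0.32 - 0.08) * 88 * 10
Step 3: AW = 0.24 * 88 * 10
Step 4: AW = 211.2 mm

211.2


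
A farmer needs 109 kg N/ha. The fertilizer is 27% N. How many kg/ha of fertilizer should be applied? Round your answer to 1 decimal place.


Step 1: Fertilizer rate = target N / (N content / 100)
Step 2: Rate = 109 / (27 / 100)
Step 3: Rate = 109 / 0.27
Step 4: Rate = 403.7 kg/ha

403.7


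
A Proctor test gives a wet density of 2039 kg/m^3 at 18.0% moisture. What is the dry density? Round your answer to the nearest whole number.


Step 1: Dry density = wet density / (1 + w/100)
Step 2: Dry density = 2039 / (1 + 18.0/100)
Step 3: Dry density = 2039 / 1.18
Step 4: Dry density = 1728 kg/m^3

1728


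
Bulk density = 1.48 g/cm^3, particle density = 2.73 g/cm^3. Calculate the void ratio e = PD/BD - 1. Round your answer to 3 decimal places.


Step 1: e = PD / BD - 1
Step 2: e = 2.73 / 1.48 - 1
Step 3: e = 1.84459 - 1
Step 4: e = 0.845

0.845


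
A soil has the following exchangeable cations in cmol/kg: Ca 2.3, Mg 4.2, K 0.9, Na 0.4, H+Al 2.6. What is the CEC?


Step 1: CEC = Ca + Mg + K + Na + (H+Al)
Step 2: CEC = 2.3 + 4.2 + 0.9 + 0.4 + 2.6
Step 3: CEC = 10.4 cmol/kg

10.4


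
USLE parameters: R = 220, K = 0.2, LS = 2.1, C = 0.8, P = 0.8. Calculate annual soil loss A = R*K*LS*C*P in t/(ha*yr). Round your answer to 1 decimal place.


Step 1: A = R * K * LS * C * P
Step 2: R * K = 220 * 0.2 = 44.0
Step 3: (R*K) * LS = 44.0 * 2.1 = 92.4
Step 4: * C * P = 92.4 * 0.8 * 0.8 = 59.1
Step 5: A = 59.1 t/(ha*yr)

59.1


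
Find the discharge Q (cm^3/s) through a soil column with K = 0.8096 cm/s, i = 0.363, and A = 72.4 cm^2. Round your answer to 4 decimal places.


Step 1: Apply Darcy's law: Q = K * i * A
Step 2: Q = 0.8096 * 0.363 * 72.4
Step 3: Q = 21.2773 cm^3/s

21.2773


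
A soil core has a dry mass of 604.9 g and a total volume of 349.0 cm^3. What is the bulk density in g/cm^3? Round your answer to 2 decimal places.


Step 1: Identify the formula: BD = dry mass / volume
Step 2: Substitute values: BD = 604.9 / 349.0
Step 3: BD = 1.73 g/cm^3

1.73


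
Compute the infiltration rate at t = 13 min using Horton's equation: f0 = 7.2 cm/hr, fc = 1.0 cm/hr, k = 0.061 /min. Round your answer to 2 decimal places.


Step 1: f = fc + (f0 - fc) * exp(-k * t)
Step 2: exp(-0.061 * 13) = 0.452485
Step 3: f = 1.0 + (7.2 - 1.0) * 0.452485
Step 4: f = 1.0 + 6.2 * 0.452485
Step 5: f = 3.81 cm/hr

3.81


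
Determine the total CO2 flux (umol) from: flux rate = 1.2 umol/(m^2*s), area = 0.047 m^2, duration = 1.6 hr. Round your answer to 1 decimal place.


Step 1: Convert time to seconds: 1.6 hr * 3600 = 5760.0 s
Step 2: Total = flux * area * time_s
Step 3: Total = 1.2 * 0.047 * 5760.0
Step 4: Total = 324.9 umol

324.9


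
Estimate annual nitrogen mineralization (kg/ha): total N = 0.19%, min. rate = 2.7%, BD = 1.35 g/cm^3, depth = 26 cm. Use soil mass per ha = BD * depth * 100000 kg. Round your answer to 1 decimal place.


Step 1: Soil mass per ha = BD * depth * 100000 = 1.35 * 26 * 100000 = 3510000 kg
Step 2: Total N pool = soil mass * N%/100 = 3510000 * 0.19/100 = 6669.0 kg/ha
Step 3: N mineralized = N pool * rate%/100 = 6669.0 * 2.7/100 = 180.1 kg/ha/yr

180.1


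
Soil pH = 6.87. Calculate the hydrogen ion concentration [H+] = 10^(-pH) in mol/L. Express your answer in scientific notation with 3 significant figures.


Step 1: [H+] = 10^(-pH)
Step 2: [H+] = 10^(-6.87)
Step 3: [H+] = 1.35e-07 mol/L

1.35e-07


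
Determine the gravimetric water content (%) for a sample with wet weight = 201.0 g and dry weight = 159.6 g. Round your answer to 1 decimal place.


Step 1: Water mass = wet - dry = 201.0 - 159.6 = 41.4 g
Step 2: w = 100 * water mass / dry mass
Step 3: w = 100 * 41.4 / 159.6 = 25.9%

25.9


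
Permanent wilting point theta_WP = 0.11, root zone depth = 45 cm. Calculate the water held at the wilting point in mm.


Step 1: Water (mm) = theta_WP * depth * 10
Step 2: Water = 0.11 * 45 * 10
Step 3: Water = 49.5 mm

49.5


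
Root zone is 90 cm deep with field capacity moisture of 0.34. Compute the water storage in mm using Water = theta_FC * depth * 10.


Step 1: Water (mm) = theta_FC * depth (cm) * 10
Step 2: Water = 0.34 * 90 * 10
Step 3: Water = 306.0 mm

306.0


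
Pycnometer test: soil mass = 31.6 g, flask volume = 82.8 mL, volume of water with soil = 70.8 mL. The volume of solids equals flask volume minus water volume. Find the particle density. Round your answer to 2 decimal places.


Step 1: Volume of solids = flask volume - water volume with soil
Step 2: V_solids = 82.8 - 70.8 = 12.0 mL
Step 3: Particle density = mass / V_solids = 31.6 / 12.0 = 2.63 g/cm^3

2.63


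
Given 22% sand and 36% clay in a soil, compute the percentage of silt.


Step 1: sand + silt + clay = 100%
Step 2: silt = 100 - sand - clay
Step 3: silt = 100 - 22 - 36
Step 4: silt = 42%

42


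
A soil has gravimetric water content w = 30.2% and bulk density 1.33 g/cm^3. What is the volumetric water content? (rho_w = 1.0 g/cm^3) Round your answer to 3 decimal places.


Step 1: theta = (w / 100) * BD / rho_w
Step 2: theta = (30.2 / 100) * 1.33 / 1.0
Step 3: theta = 0.302 * 1.33
Step 4: theta = 0.402

0.402


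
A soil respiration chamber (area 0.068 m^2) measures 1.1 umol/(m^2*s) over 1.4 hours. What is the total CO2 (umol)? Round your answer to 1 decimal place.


Step 1: Convert time to seconds: 1.4 hr * 3600 = 5040.0 s
Step 2: Total = flux * area * time_s
Step 3: Total = 1.1 * 0.068 * 5040.0
Step 4: Total = 377.0 umol

377.0


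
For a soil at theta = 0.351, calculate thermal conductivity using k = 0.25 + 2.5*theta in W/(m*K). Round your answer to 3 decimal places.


Step 1: k = 0.25 + 2.5 * theta
Step 2: k = 0.25 + 2.5 * 0.351
Step 3: k = 0.25 + 0.878
Step 4: k = 1.128 W/(m*K)

1.128


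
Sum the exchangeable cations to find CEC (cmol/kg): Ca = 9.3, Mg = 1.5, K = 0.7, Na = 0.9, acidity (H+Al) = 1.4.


Step 1: CEC = Ca + Mg + K + Na + (H+Al)
Step 2: CEC = 9.3 + 1.5 + 0.7 + 0.9 + 1.4
Step 3: CEC = 13.8 cmol/kg

13.8


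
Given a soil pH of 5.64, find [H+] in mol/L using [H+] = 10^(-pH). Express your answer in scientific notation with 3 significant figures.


Step 1: [H+] = 10^(-pH)
Step 2: [H+] = 10^(-5.64)
Step 3: [H+] = 2.29e-06 mol/L

2.29e-06


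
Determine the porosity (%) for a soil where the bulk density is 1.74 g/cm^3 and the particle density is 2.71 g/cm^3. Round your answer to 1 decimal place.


Step 1: Formula: n = 100 * (1 - BD / PD)
Step 2: n = 100 * (1 - 1.74 / 2.71)
Step 3: n = 100 * (1 - 0.64207)
Step 4: n = 35.8%

35.8


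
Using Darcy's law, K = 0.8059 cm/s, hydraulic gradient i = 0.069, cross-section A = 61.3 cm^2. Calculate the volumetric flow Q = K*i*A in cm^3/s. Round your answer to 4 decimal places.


Step 1: Apply Darcy's law: Q = K * i * A
Step 2: Q = 0.8059 * 0.069 * 61.3
Step 3: Q = 3.4087 cm^3/s

3.4087


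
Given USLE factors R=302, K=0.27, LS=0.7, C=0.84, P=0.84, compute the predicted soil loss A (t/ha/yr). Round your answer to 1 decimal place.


Step 1: A = R * K * LS * C * P
Step 2: R * K = 302 * 0.27 = 81.54
Step 3: (R*K) * LS = 81.54 * 0.7 = 57.078
Step 4: * C * P = 57.078 * 0.84 * 0.84 = 40.3
Step 5: A = 40.3 t/(ha*yr)

40.3


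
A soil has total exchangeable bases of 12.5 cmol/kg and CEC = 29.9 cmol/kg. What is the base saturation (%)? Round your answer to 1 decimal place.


Step 1: BS = 100 * (sum of bases) / CEC
Step 2: BS = 100 * 12.5 / 29.9
Step 3: BS = 41.8%

41.8


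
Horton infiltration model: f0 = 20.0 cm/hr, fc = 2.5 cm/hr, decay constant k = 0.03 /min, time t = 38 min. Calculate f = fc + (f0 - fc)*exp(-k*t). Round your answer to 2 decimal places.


Step 1: f = fc + (f0 - fc) * exp(-k * t)
Step 2: exp(-0.03 * 38) = 0.319819
Step 3: f = 2.5 + (20.0 - 2.5) * 0.319819
Step 4: f = 2.5 + 17.5 * 0.319819
Step 5: f = 8.1 cm/hr

8.1


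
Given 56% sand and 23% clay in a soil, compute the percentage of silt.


Step 1: sand + silt + clay = 100%
Step 2: silt = 100 - sand - clay
Step 3: silt = 100 - 56 - 23
Step 4: silt = 21%

21


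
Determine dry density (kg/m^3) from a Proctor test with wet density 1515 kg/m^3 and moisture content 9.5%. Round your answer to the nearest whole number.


Step 1: Dry density = wet density / (1 + w/100)
Step 2: Dry density = 1515 / (1 + 9.5/100)
Step 3: Dry density = 1515 / 1.095
Step 4: Dry density = 1384 kg/m^3

1384


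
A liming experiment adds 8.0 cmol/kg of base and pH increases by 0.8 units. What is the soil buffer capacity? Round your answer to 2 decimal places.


Step 1: BC = change in base / change in pH
Step 2: BC = 8.0 / 0.8
Step 3: BC = 10.0 cmol/(kg*pH unit)

10.0


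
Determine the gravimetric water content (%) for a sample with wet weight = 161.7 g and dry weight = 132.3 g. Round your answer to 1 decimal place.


Step 1: Water mass = wet - dry = 161.7 - 132.3 = 29.4 g
Step 2: w = 100 * water mass / dry mass
Step 3: w = 100 * 29.4 / 132.3 = 22.2%

22.2


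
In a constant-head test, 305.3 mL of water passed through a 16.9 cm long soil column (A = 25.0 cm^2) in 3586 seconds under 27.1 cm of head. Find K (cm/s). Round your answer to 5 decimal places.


Step 1: K = Q * L / (A * t * h)
Step 2: Numerator = 305.3 * 16.9 = 5159.57
Step 3: Denominator = 25.0 * 3586 * 27.1 = 2429515.0
Step 4: K = 5159.57 / 2429515.0 = 0.00212 cm/s

0.00212


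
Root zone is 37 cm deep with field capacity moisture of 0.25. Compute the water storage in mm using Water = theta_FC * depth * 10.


Step 1: Water (mm) = theta_FC * depth (cm) * 10
Step 2: Water = 0.25 * 37 * 10
Step 3: Water = 92.5 mm

92.5


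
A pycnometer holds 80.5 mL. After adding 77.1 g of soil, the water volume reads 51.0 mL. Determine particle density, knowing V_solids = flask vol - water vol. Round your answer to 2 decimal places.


Step 1: Volume of solids = flask volume - water volume with soil
Step 2: V_solids = 80.5 - 51.0 = 29.5 mL
Step 3: Particle density = mass / V_solids = 77.1 / 29.5 = 2.61 g/cm^3

2.61


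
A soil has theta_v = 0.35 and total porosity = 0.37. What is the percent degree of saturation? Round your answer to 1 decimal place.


Step 1: S = 100 * theta_v / n
Step 2: S = 100 * 0.35 / 0.37
Step 3: S = 94.6%

94.6


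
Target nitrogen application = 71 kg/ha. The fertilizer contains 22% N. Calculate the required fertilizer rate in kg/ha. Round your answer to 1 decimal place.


Step 1: Fertilizer rate = target N / (N content / 100)
Step 2: Rate = 71 / (22 / 100)
Step 3: Rate = 71 / 0.22
Step 4: Rate = 322.7 kg/ha

322.7


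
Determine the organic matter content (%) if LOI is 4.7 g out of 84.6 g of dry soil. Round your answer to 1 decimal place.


Step 1: OM% = 100 * LOI / sample mass
Step 2: OM = 100 * 4.7 / 84.6
Step 3: OM = 5.6%

5.6


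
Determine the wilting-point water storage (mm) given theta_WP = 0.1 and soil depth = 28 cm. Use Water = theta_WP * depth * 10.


Step 1: Water (mm) = theta_WP * depth * 10
Step 2: Water = 0.1 * 28 * 10
Step 3: Water = 28.0 mm

28.0


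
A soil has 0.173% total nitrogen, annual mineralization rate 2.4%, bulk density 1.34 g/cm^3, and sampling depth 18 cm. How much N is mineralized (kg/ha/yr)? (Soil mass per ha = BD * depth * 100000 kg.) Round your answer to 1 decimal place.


Step 1: Soil mass per ha = BD * depth * 100000 = 1.34 * 18 * 100000 = 2412000 kg
Step 2: Total N pool = soil mass * N%/100 = 2412000 * 0.173/100 = 4172.76 kg/ha
Step 3: N mineralized = N pool * rate%/100 = 4172.76 * 2.4/100 = 100.1 kg/ha/yr

100.1


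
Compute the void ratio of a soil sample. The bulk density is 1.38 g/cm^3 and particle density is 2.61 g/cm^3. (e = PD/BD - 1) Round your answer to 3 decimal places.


Step 1: e = PD / BD - 1
Step 2: e = 2.61 / 1.38 - 1
Step 3: e = 1.8913 - 1
Step 4: e = 0.891

0.891


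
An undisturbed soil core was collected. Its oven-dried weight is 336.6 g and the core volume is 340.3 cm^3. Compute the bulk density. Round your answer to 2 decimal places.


Step 1: Identify the formula: BD = dry mass / volume
Step 2: Substitute values: BD = 336.6 / 340.3
Step 3: BD = 0.99 g/cm^3

0.99


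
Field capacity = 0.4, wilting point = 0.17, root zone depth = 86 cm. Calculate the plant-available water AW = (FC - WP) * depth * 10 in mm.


Step 1: Available water = (FC - WP) * depth * 10
Step 2: AW = (0.4 - 0.17) * 86 * 10
Step 3: AW = 0.23 * 86 * 10
Step 4: AW = 197.8 mm

197.8


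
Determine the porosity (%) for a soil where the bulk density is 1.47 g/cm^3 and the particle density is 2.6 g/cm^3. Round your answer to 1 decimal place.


Step 1: Formula: n = 100 * (1 - BD / PD)
Step 2: n = 100 * (1 - 1.47 / 2.6)
Step 3: n = 100 * (1 - 0.56538)
Step 4: n = 43.5%

43.5


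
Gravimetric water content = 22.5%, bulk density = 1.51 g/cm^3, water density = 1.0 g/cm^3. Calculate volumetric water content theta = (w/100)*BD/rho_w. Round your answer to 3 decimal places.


Step 1: theta = (w / 100) * BD / rho_w
Step 2: theta = (22.5 / 100) * 1.51 / 1.0
Step 3: theta = 0.225 * 1.51
Step 4: theta = 0.34

0.34


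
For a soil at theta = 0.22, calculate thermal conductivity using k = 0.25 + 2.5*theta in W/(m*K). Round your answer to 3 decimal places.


Step 1: k = 0.25 + 2.5 * theta
Step 2: k = 0.25 + 2.5 * 0.22
Step 3: k = 0.25 + 0.55
Step 4: k = 0.8 W/(m*K)

0.8


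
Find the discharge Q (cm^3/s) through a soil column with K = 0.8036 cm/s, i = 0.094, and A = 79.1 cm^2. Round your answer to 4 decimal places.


Step 1: Apply Darcy's law: Q = K * i * A
Step 2: Q = 0.8036 * 0.094 * 79.1
Step 3: Q = 5.9751 cm^3/s

5.9751


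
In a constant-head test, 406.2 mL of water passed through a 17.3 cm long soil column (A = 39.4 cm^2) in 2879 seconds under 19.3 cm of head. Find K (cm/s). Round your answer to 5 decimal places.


Step 1: K = Q * L / (A * t * h)
Step 2: Numerator = 406.2 * 17.3 = 7027.26
Step 3: Denominator = 39.4 * 2879 * 19.3 = 2189249.18
Step 4: K = 7027.26 / 2189249.18 = 0.00321 cm/s

0.00321


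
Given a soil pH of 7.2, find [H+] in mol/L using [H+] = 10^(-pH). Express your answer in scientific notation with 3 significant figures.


Step 1: [H+] = 10^(-pH)
Step 2: [H+] = 10^(-7.2)
Step 3: [H+] = 6.31e-08 mol/L

6.31e-08


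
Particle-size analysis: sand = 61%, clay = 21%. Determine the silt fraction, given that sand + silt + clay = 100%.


Step 1: sand + silt + clay = 100%
Step 2: silt = 100 - sand - clay
Step 3: silt = 100 - 61 - 21
Step 4: silt = 18%

18


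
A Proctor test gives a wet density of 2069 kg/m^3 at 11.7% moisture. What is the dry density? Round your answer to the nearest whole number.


Step 1: Dry density = wet density / (1 + w/100)
Step 2: Dry density = 2069 / (1 + 11.7/100)
Step 3: Dry density = 2069 / 1.117
Step 4: Dry density = 1852 kg/m^3

1852


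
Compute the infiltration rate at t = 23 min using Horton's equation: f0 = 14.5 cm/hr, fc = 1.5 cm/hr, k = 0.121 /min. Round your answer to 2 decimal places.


Step 1: f = fc + (f0 - fc) * exp(-k * t)
Step 2: exp(-0.121 * 23) = 0.061853
Step 3: f = 1.5 + (14.5 - 1.5) * 0.061853
Step 4: f = 1.5 + 13.0 * 0.061853
Step 5: f = 2.3 cm/hr

2.3


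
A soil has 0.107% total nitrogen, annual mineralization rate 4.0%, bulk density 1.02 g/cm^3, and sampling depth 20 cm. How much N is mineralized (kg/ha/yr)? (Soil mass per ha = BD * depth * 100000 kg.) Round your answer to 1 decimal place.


Step 1: Soil mass per ha = BD * depth * 100000 = 1.02 * 20 * 100000 = 2040000 kg
Step 2: Total N pool = soil mass * N%/100 = 2040000 * 0.107/100 = 2182.8 kg/ha
Step 3: N mineralized = N pool * rate%/100 = 2182.8 * 4.0/100 = 87.3 kg/ha/yr

87.3


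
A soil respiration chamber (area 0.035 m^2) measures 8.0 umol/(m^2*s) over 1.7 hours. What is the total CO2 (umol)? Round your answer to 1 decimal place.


Step 1: Convert time to seconds: 1.7 hr * 3600 = 6120.0 s
Step 2: Total = flux * area * time_s
Step 3: Total = 8.0 * 0.035 * 6120.0
Step 4: Total = 1713.6 umol

1713.6


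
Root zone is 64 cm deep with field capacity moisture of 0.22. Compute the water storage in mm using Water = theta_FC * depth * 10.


Step 1: Water (mm) = theta_FC * depth (cm) * 10
Step 2: Water = 0.22 * 64 * 10
Step 3: Water = 140.8 mm

140.8


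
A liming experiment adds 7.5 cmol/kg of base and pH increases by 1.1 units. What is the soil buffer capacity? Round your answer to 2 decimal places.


Step 1: BC = change in base / change in pH
Step 2: BC = 7.5 / 1.1
Step 3: BC = 6.82 cmol/(kg*pH unit)

6.82


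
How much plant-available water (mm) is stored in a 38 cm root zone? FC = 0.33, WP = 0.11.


Step 1: Available water = (FC - WP) * depth * 10
Step 2: AW = (0.33 - 0.11) * 38 * 10
Step 3: AW = 0.22 * 38 * 10
Step 4: AW = 83.6 mm

83.6


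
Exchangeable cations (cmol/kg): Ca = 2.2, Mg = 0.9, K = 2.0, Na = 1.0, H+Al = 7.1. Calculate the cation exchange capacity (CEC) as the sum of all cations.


Step 1: CEC = Ca + Mg + K + Na + (H+Al)
Step 2: CEC = 2.2 + 0.9 + 2.0 + 1.0 + 7.1
Step 3: CEC = 13.2 cmol/kg

13.2


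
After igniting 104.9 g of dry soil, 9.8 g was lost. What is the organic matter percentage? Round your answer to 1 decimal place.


Step 1: OM% = 100 * LOI / sample mass
Step 2: OM = 100 * 9.8 / 104.9
Step 3: OM = 9.3%

9.3


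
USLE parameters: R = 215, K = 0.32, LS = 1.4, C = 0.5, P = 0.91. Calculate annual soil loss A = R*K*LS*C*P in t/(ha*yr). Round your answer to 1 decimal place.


Step 1: A = R * K * LS * C * P
Step 2: R * K = 215 * 0.32 = 68.8
Step 3: (R*K) * LS = 68.8 * 1.4 = 96.32
Step 4: * C * P = 96.32 * 0.5 * 0.91 = 43.8
Step 5: A = 43.8 t/(ha*yr)

43.8


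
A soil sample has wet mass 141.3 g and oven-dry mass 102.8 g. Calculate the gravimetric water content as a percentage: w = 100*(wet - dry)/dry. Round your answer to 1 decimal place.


Step 1: Water mass = wet - dry = 141.3 - 102.8 = 38.5 g
Step 2: w = 100 * water mass / dry mass
Step 3: w = 100 * 38.5 / 102.8 = 37.5%

37.5


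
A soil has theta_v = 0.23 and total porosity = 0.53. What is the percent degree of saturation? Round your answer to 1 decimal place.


Step 1: S = 100 * theta_v / n
Step 2: S = 100 * 0.23 / 0.53
Step 3: S = 43.4%

43.4


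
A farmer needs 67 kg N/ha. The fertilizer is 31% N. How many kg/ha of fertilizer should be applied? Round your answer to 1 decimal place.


Step 1: Fertilizer rate = target N / (N content / 100)
Step 2: Rate = 67 / (31 / 100)
Step 3: Rate = 67 / 0.31
Step 4: Rate = 216.1 kg/ha

216.1


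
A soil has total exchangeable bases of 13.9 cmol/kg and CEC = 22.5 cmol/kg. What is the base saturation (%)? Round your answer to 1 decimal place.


Step 1: BS = 100 * (sum of bases) / CEC
Step 2: BS = 100 * 13.9 / 22.5
Step 3: BS = 61.8%

61.8


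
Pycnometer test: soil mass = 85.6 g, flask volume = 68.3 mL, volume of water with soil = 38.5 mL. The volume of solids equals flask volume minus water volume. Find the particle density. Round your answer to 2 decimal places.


Step 1: Volume of solids = flask volume - water volume with soil
Step 2: V_solids = 68.3 - 38.5 = 29.8 mL
Step 3: Particle density = mass / V_solids = 85.6 / 29.8 = 2.87 g/cm^3

2.87


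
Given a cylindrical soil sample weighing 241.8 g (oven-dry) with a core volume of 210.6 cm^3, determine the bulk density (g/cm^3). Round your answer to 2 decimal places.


Step 1: Identify the formula: BD = dry mass / volume
Step 2: Substitute values: BD = 241.8 / 210.6
Step 3: BD = 1.15 g/cm^3

1.15


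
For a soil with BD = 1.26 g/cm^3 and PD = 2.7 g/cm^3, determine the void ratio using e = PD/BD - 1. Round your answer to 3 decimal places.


Step 1: e = PD / BD - 1
Step 2: e = 2.7 / 1.26 - 1
Step 3: e = 2.14286 - 1
Step 4: e = 1.143

1.143


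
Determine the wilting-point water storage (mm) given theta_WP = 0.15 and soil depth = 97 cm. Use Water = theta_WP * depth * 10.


Step 1: Water (mm) = theta_WP * depth * 10
Step 2: Water = 0.15 * 97 * 10
Step 3: Water = 145.5 mm

145.5


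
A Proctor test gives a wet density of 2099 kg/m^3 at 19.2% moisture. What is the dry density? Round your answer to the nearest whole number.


Step 1: Dry density = wet density / (1 + w/100)
Step 2: Dry density = 2099 / (1 + 19.2/100)
Step 3: Dry density = 2099 / 1.192
Step 4: Dry density = 1761 kg/m^3

1761


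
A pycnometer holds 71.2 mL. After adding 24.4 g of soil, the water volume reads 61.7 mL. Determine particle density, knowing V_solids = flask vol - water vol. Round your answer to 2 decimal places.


Step 1: Volume of solids = flask volume - water volume with soil
Step 2: V_solids = 71.2 - 61.7 = 9.5 mL
Step 3: Particle density = mass / V_solids = 24.4 / 9.5 = 2.57 g/cm^3

2.57


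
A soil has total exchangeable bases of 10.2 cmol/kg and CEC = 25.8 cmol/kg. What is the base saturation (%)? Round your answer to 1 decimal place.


Step 1: BS = 100 * (sum of bases) / CEC
Step 2: BS = 100 * 10.2 / 25.8
Step 3: BS = 39.5%

39.5


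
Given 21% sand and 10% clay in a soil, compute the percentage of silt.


Step 1: sand + silt + clay = 100%
Step 2: silt = 100 - sand - clay
Step 3: silt = 100 - 21 - 10
Step 4: silt = 69%

69


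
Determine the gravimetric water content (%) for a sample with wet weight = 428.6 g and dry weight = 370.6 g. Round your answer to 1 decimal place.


Step 1: Water mass = wet - dry = 428.6 - 370.6 = 58.0 g
Step 2: w = 100 * water mass / dry mass
Step 3: w = 100 * 58.0 / 370.6 = 15.7%

15.7


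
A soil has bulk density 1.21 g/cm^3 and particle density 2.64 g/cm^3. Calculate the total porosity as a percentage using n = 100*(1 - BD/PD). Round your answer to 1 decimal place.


Step 1: Formula: n = 100 * (1 - BD / PD)
Step 2: n = 100 * (1 - 1.21 / 2.64)
Step 3: n = 100 * (1 - 0.45833)
Step 4: n = 54.2%

54.2


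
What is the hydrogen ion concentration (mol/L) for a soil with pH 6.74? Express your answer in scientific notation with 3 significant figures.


Step 1: [H+] = 10^(-pH)
Step 2: [H+] = 10^(-6.74)
Step 3: [H+] = 1.82e-07 mol/L

1.82e-07


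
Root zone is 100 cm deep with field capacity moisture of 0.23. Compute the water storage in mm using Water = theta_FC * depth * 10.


Step 1: Water (mm) = theta_FC * depth (cm) * 10
Step 2: Water = 0.23 * 100 * 10
Step 3: Water = 230.0 mm

230.0


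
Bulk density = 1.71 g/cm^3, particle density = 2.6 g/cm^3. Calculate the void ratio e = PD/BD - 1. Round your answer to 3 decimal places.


Step 1: e = PD / BD - 1
Step 2: e = 2.6 / 1.71 - 1
Step 3: e = 1.52047 - 1
Step 4: e = 0.52

0.52


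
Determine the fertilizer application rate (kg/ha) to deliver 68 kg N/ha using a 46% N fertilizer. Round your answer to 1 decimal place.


Step 1: Fertilizer rate = target N / (N content / 100)
Step 2: Rate = 68 / (46 / 100)
Step 3: Rate = 68 / 0.46
Step 4: Rate = 147.8 kg/ha

147.8


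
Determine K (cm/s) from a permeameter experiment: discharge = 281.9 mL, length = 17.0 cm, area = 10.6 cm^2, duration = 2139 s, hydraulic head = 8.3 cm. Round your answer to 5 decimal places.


Step 1: K = Q * L / (A * t * h)
Step 2: Numerator = 281.9 * 17.0 = 4792.3
Step 3: Denominator = 10.6 * 2139 * 8.3 = 188189.22
Step 4: K = 4792.3 / 188189.22 = 0.02547 cm/s

0.02547


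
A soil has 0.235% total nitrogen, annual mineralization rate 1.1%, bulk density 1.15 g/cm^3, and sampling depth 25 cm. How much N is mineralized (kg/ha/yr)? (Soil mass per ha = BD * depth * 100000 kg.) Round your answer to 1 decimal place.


Step 1: Soil mass per ha = BD * depth * 100000 = 1.15 * 25 * 100000 = 2875000 kg
Step 2: Total N pool = soil mass * N%/100 = 2875000 * 0.235/100 = 6756.25 kg/ha
Step 3: N mineralized = N pool * rate%/100 = 6756.25 * 1.1/100 = 74.3 kg/ha/yr

74.3


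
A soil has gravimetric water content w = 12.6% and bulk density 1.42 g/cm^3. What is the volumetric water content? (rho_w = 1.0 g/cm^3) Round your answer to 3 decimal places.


Step 1: theta = (w / 100) * BD / rho_w
Step 2: theta = (12.6 / 100) * 1.42 / 1.0
Step 3: theta = 0.126 * 1.42
Step 4: theta = 0.179

0.179


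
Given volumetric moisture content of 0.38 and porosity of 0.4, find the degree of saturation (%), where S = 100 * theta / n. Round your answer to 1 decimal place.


Step 1: S = 100 * theta_v / n
Step 2: S = 100 * 0.38 / 0.4
Step 3: S = 95.0%

95.0


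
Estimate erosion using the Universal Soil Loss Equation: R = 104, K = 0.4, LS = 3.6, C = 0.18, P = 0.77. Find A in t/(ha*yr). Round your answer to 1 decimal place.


Step 1: A = R * K * LS * C * P
Step 2: R * K = 104 * 0.4 = 41.6
Step 3: (R*K) * LS = 41.6 * 3.6 = 149.76
Step 4: * C * P = 149.76 * 0.18 * 0.77 = 20.8
Step 5: A = 20.8 t/(ha*yr)

20.8


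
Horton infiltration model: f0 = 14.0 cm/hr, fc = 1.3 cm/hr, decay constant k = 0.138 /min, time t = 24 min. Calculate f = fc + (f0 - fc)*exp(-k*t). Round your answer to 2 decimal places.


Step 1: f = fc + (f0 - fc) * exp(-k * t)
Step 2: exp(-0.138 * 24) = 0.036443
Step 3: f = 1.3 + (14.0 - 1.3) * 0.036443
Step 4: f = 1.3 + 12.7 * 0.036443
Step 5: f = 1.76 cm/hr

1.76


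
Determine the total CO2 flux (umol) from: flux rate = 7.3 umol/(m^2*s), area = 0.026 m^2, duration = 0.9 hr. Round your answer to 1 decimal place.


Step 1: Convert time to seconds: 0.9 hr * 3600 = 3240.0 s
Step 2: Total = flux * area * time_s
Step 3: Total = 7.3 * 0.026 * 3240.0
Step 4: Total = 615.0 umol

615.0


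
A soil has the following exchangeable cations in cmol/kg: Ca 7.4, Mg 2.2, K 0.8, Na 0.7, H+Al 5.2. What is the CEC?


Step 1: CEC = Ca + Mg + K + Na + (H+Al)
Step 2: CEC = 7.4 + 2.2 + 0.8 + 0.7 + 5.2
Step 3: CEC = 16.3 cmol/kg

16.3


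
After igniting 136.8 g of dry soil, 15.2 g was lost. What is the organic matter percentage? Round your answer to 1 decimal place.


Step 1: OM% = 100 * LOI / sample mass
Step 2: OM = 100 * 15.2 / 136.8
Step 3: OM = 11.1%

11.1


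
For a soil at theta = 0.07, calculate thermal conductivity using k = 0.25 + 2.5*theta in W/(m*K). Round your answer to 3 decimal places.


Step 1: k = 0.25 + 2.5 * theta
Step 2: k = 0.25 + 2.5 * 0.07
Step 3: k = 0.25 + 0.175
Step 4: k = 0.425 W/(m*K)

0.425


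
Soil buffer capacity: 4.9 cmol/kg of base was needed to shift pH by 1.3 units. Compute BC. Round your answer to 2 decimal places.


Step 1: BC = change in base / change in pH
Step 2: BC = 4.9 / 1.3
Step 3: BC = 3.77 cmol/(kg*pH unit)

3.77


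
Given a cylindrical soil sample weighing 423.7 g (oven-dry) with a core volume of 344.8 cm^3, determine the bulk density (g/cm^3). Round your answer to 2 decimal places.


Step 1: Identify the formula: BD = dry mass / volume
Step 2: Substitute values: BD = 423.7 / 344.8
Step 3: BD = 1.23 g/cm^3

1.23


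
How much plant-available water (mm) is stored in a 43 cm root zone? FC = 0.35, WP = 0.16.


Step 1: Available water = (FC - WP) * depth * 10
Step 2: AW = (0.35 - 0.16) * 43 * 10
Step 3: AW = 0.19 * 43 * 10
Step 4: AW = 81.7 mm

81.7


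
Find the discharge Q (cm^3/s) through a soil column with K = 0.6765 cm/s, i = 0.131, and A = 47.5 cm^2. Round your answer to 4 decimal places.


Step 1: Apply Darcy's law: Q = K * i * A
Step 2: Q = 0.6765 * 0.131 * 47.5
Step 3: Q = 4.2095 cm^3/s

4.2095


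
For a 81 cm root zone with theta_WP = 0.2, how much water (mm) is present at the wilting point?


Step 1: Water (mm) = theta_WP * depth * 10
Step 2: Water = 0.2 * 81 * 10
Step 3: Water = 162.0 mm

162.0


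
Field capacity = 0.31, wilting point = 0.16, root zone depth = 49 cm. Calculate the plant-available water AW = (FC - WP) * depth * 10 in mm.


Step 1: Available water = (FC - WP) * depth * 10
Step 2: AW = (0.31 - 0.16) * 49 * 10
Step 3: AW = 0.15 * 49 * 10
Step 4: AW = 73.5 mm

73.5


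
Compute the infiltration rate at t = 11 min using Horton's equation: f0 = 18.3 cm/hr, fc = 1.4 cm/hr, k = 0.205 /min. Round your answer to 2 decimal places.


Step 1: f = fc + (f0 - fc) * exp(-k * t)
Step 2: exp(-0.205 * 11) = 0.104874
Step 3: f = 1.4 + (18.3 - 1.4) * 0.104874
Step 4: f = 1.4 + 16.9 * 0.104874
Step 5: f = 3.17 cm/hr

3.17


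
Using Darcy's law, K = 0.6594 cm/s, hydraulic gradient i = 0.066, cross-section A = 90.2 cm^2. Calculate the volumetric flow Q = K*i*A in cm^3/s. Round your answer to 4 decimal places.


Step 1: Apply Darcy's law: Q = K * i * A
Step 2: Q = 0.6594 * 0.066 * 90.2
Step 3: Q = 3.9255 cm^3/s

3.9255


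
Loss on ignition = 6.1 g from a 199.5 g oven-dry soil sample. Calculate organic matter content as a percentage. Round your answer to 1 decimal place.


Step 1: OM% = 100 * LOI / sample mass
Step 2: OM = 100 * 6.1 / 199.5
Step 3: OM = 3.1%

3.1


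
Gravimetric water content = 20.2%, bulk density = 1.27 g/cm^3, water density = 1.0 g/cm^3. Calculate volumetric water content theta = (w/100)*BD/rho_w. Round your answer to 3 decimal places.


Step 1: theta = (w / 100) * BD / rho_w
Step 2: theta = (20.2 / 100) * 1.27 / 1.0
Step 3: theta = 0.202 * 1.27
Step 4: theta = 0.257

0.257


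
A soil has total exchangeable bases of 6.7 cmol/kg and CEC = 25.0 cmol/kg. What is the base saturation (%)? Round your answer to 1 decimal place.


Step 1: BS = 100 * (sum of bases) / CEC
Step 2: BS = 100 * 6.7 / 25.0
Step 3: BS = 26.8%

26.8


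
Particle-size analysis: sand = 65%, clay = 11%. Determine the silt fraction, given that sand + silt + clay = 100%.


Step 1: sand + silt + clay = 100%
Step 2: silt = 100 - sand - clay
Step 3: silt = 100 - 65 - 11
Step 4: silt = 24%

24


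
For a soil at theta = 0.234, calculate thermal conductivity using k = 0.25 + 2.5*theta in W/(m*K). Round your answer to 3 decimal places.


Step 1: k = 0.25 + 2.5 * theta
Step 2: k = 0.25 + 2.5 * 0.234
Step 3: k = 0.25 + 0.585
Step 4: k = 0.835 W/(m*K)

0.835


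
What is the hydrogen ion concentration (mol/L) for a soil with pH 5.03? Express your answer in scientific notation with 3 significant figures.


Step 1: [H+] = 10^(-pH)
Step 2: [H+] = 10^(-5.03)
Step 3: [H+] = 9.33e-06 mol/L

9.33e-06


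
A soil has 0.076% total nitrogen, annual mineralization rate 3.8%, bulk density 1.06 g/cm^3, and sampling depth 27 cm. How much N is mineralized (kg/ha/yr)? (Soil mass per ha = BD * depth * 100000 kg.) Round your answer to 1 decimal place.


Step 1: Soil mass per ha = BD * depth * 100000 = 1.06 * 27 * 100000 = 2862000 kg
Step 2: Total N pool = soil mass * N%/100 = 2862000 * 0.076/100 = 2175.12 kg/ha
Step 3: N mineralized = N pool * rate%/100 = 2175.12 * 3.8/100 = 82.7 kg/ha/yr

82.7


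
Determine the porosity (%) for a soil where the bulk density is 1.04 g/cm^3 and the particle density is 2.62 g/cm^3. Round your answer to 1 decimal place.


Step 1: Formula: n = 100 * (1 - BD / PD)
Step 2: n = 100 * (1 - 1.04 / 2.62)
Step 3: n = 100 * (1 - 0.39695)
Step 4: n = 60.3%

60.3


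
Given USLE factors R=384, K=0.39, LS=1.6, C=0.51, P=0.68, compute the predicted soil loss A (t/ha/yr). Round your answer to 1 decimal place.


Step 1: A = R * K * LS * C * P
Step 2: R * K = 384 * 0.39 = 149.76
Step 3: (R*K) * LS = 149.76 * 1.6 = 239.616
Step 4: * C * P = 239.616 * 0.51 * 0.68 = 83.1
Step 5: A = 83.1 t/(ha*yr)

83.1


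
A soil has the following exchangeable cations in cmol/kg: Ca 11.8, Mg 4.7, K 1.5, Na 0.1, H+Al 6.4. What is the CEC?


Step 1: CEC = Ca + Mg + K + Na + (H+Al)
Step 2: CEC = 11.8 + 4.7 + 1.5 + 0.1 + 6.4
Step 3: CEC = 24.5 cmol/kg

24.5


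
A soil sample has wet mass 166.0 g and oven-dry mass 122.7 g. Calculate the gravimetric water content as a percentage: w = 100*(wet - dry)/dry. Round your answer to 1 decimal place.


Step 1: Water mass = wet - dry = 166.0 - 122.7 = 43.3 g
Step 2: w = 100 * water mass / dry mass
Step 3: w = 100 * 43.3 / 122.7 = 35.3%

35.3


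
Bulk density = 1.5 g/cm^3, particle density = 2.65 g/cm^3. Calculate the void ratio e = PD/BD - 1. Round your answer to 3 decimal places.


Step 1: e = PD / BD - 1
Step 2: e = 2.65 / 1.5 - 1
Step 3: e = 1.76667 - 1
Step 4: e = 0.767

0.767


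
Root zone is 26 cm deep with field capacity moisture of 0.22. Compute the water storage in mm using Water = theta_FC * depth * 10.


Step 1: Water (mm) = theta_FC * depth (cm) * 10
Step 2: Water = 0.22 * 26 * 10
Step 3: Water = 57.2 mm

57.2


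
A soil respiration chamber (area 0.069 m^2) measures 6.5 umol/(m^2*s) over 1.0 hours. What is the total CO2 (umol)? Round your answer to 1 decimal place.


Step 1: Convert time to seconds: 1.0 hr * 3600 = 3600.0 s
Step 2: Total = flux * area * time_s
Step 3: Total = 6.5 * 0.069 * 3600.0
Step 4: Total = 1614.6 umol

1614.6


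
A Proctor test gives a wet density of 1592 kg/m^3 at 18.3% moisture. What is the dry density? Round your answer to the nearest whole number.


Step 1: Dry density = wet density / (1 + w/100)
Step 2: Dry density = 1592 / (1 + 18.3/100)
Step 3: Dry density = 1592 / 1.183
Step 4: Dry density = 1346 kg/m^3

1346


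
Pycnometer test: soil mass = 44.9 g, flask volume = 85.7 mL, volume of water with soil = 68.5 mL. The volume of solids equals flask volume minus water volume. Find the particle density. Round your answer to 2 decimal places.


Step 1: Volume of solids = flask volume - water volume with soil
Step 2: V_solids = 85.7 - 68.5 = 17.2 mL
Step 3: Particle density = mass / V_solids = 44.9 / 17.2 = 2.61 g/cm^3

2.61


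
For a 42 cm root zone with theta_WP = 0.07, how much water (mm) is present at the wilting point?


Step 1: Water (mm) = theta_WP * depth * 10
Step 2: Water = 0.07 * 42 * 10
Step 3: Water = 29.4 mm

29.4


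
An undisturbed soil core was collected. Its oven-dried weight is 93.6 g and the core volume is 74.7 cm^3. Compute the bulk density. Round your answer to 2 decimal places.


Step 1: Identify the formula: BD = dry mass / volume
Step 2: Substitute values: BD = 93.6 / 74.7
Step 3: BD = 1.25 g/cm^3

1.25


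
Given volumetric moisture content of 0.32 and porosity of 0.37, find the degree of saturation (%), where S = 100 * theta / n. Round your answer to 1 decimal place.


Step 1: S = 100 * theta_v / n
Step 2: S = 100 * 0.32 / 0.37
Step 3: S = 86.5%

86.5


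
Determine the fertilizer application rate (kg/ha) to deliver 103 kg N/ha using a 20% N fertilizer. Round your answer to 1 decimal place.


Step 1: Fertilizer rate = target N / (N content / 100)
Step 2: Rate = 103 / (20 / 100)
Step 3: Rate = 103 / 0.2
Step 4: Rate = 515.0 kg/ha

515.0


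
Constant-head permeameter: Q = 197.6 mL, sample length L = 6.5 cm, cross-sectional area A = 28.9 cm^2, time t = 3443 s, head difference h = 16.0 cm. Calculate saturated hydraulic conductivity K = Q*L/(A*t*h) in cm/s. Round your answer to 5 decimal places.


Step 1: K = Q * L / (A * t * h)
Step 2: Numerator = 197.6 * 6.5 = 1284.4
Step 3: Denominator = 28.9 * 3443 * 16.0 = 1592043.2
Step 4: K = 1284.4 / 1592043.2 = 0.00081 cm/s

0.00081


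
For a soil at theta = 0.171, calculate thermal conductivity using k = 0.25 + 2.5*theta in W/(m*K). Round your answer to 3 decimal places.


Step 1: k = 0.25 + 2.5 * theta
Step 2: k = 0.25 + 2.5 * 0.171
Step 3: k = 0.25 + 0.428
Step 4: k = 0.678 W/(m*K)

0.678


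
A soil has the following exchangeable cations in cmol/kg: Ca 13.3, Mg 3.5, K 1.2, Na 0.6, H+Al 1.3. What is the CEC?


Step 1: CEC = Ca + Mg + K + Na + (H+Al)
Step 2: CEC = 13.3 + 3.5 + 1.2 + 0.6 + 1.3
Step 3: CEC = 19.9 cmol/kg

19.9


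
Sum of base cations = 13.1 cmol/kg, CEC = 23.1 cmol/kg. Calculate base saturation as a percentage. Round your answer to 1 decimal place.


Step 1: BS = 100 * (sum of bases) / CEC
Step 2: BS = 100 * 13.1 / 23.1
Step 3: BS = 56.7%

56.7


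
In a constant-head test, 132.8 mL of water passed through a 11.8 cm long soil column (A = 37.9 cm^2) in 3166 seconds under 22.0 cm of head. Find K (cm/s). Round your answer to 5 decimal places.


Step 1: K = Q * L / (A * t * h)
Step 2: Numerator = 132.8 * 11.8 = 1567.04
Step 3: Denominator = 37.9 * 3166 * 22.0 = 2639810.8
Step 4: K = 1567.04 / 2639810.8 = 0.00059 cm/s

0.00059


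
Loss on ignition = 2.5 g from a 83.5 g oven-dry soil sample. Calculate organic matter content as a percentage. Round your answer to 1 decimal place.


Step 1: OM% = 100 * LOI / sample mass
Step 2: OM = 100 * 2.5 / 83.5
Step 3: OM = 3.0%

3.0


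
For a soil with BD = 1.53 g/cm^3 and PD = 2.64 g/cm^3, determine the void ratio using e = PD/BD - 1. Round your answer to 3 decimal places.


Step 1: e = PD / BD - 1
Step 2: e = 2.64 / 1.53 - 1
Step 3: e = 1.72549 - 1
Step 4: e = 0.725

0.725


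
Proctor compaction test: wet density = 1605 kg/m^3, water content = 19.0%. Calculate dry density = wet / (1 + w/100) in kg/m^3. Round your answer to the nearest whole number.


Step 1: Dry density = wet density / (1 + w/100)
Step 2: Dry density = 1605 / (1 + 19.0/100)
Step 3: Dry density = 1605 / 1.19
Step 4: Dry density = 1349 kg/m^3

1349


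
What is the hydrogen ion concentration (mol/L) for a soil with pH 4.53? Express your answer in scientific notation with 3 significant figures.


Step 1: [H+] = 10^(-pH)
Step 2: [H+] = 10^(-4.53)
Step 3: [H+] = 2.95e-05 mol/L

2.95e-05


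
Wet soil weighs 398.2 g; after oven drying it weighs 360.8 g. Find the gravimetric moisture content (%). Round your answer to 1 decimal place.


Step 1: Water mass = wet - dry = 398.2 - 360.8 = 37.4 g
Step 2: w = 100 * water mass / dry mass
Step 3: w = 100 * 37.4 / 360.8 = 10.4%

10.4


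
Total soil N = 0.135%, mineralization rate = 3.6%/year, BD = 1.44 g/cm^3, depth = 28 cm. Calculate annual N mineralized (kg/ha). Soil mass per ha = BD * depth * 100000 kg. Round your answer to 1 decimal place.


Step 1: Soil mass per ha = BD * depth * 100000 = 1.44 * 28 * 100000 = 4032000 kg
Step 2: Total N pool = soil mass * N%/100 = 4032000 * 0.135/100 = 5443.2 kg/ha
Step 3: N mineralized = N pool * rate%/100 = 5443.2 * 3.6/100 = 196.0 kg/ha/yr

196.0


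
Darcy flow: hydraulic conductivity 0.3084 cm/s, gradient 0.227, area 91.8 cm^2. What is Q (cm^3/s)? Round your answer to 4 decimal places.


Step 1: Apply Darcy's law: Q = K * i * A
Step 2: Q = 0.3084 * 0.227 * 91.8
Step 3: Q = 6.4266 cm^3/s

6.4266


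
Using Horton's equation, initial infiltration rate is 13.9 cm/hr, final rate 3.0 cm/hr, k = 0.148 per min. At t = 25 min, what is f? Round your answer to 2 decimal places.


Step 1: f = fc + (f0 - fc) * exp(-k * t)
Step 2: exp(-0.148 * 25) = 0.024724
Step 3: f = 3.0 + (13.9 - 3.0) * 0.024724
Step 4: f = 3.0 + 10.9 * 0.024724
Step 5: f = 3.27 cm/hr

3.27


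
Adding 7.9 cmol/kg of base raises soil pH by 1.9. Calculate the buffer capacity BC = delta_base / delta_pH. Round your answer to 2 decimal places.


Step 1: BC = change in base / change in pH
Step 2: BC = 7.9 / 1.9
Step 3: BC = 4.16 cmol/(kg*pH unit)

4.16


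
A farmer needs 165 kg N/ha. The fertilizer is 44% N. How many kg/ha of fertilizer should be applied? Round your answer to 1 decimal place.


Step 1: Fertilizer rate = target N / (N content / 100)
Step 2: Rate = 165 / (44 / 100)
Step 3: Rate = 165 / 0.44
Step 4: Rate = 375.0 kg/ha

375.0


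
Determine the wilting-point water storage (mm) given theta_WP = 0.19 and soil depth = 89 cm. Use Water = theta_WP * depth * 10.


Step 1: Water (mm) = theta_WP * depth * 10
Step 2: Water = 0.19 * 89 * 10
Step 3: Water = 169.1 mm

169.1


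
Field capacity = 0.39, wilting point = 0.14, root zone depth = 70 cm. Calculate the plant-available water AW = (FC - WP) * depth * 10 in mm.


Step 1: Available water = (FC - WP) * depth * 10
Step 2: AW = (0.39 - 0.14) * 70 * 10
Step 3: AW = 0.25 * 70 * 10
Step 4: AW = 175.0 mm

175.0


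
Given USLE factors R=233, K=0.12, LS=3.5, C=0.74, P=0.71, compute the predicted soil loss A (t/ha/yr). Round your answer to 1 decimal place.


Step 1: A = R * K * LS * C * P
Step 2: R * K = 233 * 0.12 = 27.96
Step 3: (R*K) * LS = 27.96 * 3.5 = 97.86
Step 4: * C * P = 97.86 * 0.74 * 0.71 = 51.4
Step 5: A = 51.4 t/(ha*yr)

51.4
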